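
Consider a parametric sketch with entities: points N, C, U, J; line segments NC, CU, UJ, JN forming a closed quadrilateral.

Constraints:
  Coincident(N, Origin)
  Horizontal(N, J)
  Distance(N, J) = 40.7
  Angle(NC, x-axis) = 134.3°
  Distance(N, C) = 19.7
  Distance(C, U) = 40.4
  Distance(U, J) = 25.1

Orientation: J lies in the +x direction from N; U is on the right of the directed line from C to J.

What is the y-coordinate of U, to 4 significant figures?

-10.81

N is at the origin; N and J share the same y with |NJ| = 40.7 and J in +x, so J = (40.7, 0). NC runs at 134.3° with |NC| = 19.7, so C = (-13.76, 14.10). U is determined by |CU| = 40.4 and |UJ| = 25.1 together: it lies at the intersection of circle(C, 40.4) and circle(J, 25.1). With |CJ| = 56.25, the foot of the radical line on CJ is 37.03 from C and the perpendicular offset is √(40.4² − 37.03²) = 16.14. Taking the right-of-CJ solution: U = (18.05, -10.81).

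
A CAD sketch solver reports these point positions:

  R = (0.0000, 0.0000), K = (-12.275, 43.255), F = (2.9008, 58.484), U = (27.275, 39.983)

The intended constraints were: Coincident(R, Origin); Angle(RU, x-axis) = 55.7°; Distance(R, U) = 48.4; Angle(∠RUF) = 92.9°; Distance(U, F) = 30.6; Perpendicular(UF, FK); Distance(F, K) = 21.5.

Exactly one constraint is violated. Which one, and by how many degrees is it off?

Perpendicular(UF, FK) — off by 7.70°.

R = (0.00, 0.00) ✓; RU at 55.70° ✓; |RU| = 48.40 ✓; ∠RUF = 92.90° ✓; |UF| = 30.60 ✓; ∠(UF, FK) = 82.30° ✗; |FK| = 21.50 ✓.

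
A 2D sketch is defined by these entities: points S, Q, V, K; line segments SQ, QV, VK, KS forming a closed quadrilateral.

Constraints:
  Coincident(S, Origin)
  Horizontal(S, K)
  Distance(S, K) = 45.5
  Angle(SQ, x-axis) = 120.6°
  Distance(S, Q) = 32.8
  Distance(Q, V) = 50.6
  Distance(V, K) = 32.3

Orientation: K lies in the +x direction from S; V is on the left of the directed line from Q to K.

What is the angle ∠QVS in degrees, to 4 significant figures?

39.51°

Checks: |QV| = 50.60 ✓; |VK| = 32.30 ✓.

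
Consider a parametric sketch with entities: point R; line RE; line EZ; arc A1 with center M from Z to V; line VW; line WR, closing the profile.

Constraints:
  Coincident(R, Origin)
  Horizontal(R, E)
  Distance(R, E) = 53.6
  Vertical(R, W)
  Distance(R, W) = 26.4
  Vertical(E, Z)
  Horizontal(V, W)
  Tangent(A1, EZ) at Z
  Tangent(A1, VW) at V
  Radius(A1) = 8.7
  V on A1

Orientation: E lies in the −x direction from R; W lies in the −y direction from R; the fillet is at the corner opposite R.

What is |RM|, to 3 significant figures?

48.3

RW is vertical with |RW| = 26.4 and W on the −y side, so W = (0.00, -26.4). The virtual corner opposite R is at (-53.6, -26.4). The tangent condition forces MZ to be normal to EZ and A1 meets VW tangentially, so MV is at right angles to VW, with radius 8.7, so the center M sits 8.7 in from both sides at M = (-44.9, -17.7). Then |RM| = |M − R| = 48.3.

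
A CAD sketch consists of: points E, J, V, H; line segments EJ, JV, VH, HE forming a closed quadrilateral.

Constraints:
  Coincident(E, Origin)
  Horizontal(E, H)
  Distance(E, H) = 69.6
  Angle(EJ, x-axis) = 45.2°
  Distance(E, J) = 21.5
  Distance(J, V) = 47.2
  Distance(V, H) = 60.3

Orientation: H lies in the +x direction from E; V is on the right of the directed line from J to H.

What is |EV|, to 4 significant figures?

36.76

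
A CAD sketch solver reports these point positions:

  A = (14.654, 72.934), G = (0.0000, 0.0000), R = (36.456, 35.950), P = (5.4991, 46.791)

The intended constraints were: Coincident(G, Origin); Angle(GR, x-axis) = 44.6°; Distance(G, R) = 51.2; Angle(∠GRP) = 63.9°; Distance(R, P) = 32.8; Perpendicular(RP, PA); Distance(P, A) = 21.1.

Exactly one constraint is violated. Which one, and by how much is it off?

Distance(P, A) = 21.1 — off by 6.60.

G = (0.00, 0.00) ✓; GR at 44.60° ✓; |GR| = 51.20 ✓; ∠GRP = 63.90° ✓; |RP| = 32.80 ✓; ∠(RP, PA) = 90.00° ✓; |PA| = 27.70 ✗.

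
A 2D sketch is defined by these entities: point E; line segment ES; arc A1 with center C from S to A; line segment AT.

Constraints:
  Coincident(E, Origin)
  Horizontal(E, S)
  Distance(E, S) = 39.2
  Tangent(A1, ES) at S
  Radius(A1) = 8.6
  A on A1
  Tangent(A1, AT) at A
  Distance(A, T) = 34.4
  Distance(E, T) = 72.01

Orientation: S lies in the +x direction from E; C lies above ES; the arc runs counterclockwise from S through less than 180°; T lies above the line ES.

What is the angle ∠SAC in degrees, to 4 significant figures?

59.05°

Checks: ∠(CS, SE) = 90.00° ✓; |CS| = 8.600 ✓; |CA| = 8.600 ✓; ∠(CA, AT) = 90.00° ✓; |AT| = 34.40 ✓; |ET| = 72.01 ✓.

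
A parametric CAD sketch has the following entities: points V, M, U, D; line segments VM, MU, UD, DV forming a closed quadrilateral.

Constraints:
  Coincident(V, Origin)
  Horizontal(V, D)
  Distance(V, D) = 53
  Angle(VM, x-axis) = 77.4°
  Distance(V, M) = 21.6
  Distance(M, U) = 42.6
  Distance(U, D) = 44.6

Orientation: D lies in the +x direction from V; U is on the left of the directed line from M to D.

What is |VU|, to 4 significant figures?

59.58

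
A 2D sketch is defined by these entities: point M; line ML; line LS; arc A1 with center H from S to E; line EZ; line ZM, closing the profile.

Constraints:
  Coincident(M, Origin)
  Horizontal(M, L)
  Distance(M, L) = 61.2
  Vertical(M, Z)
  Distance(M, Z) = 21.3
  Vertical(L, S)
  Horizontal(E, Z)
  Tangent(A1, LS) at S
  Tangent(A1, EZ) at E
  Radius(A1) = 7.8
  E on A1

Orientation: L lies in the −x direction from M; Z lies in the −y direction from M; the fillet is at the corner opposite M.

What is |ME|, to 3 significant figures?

57.5

The virtual corner opposite M is at (-61.2, -21.3). Tangency of A1 to LS means the radius HS is perpendicular to LS and the tangent condition forces HE to be normal to EZ, with radius 7.8, so the center H sits 7.8 in from both sides at H = (-53.4, -13.5). That places the tangent points at S = (-61.2, -13.5) on LS and E = (-53.4, -21.3) on EZ. Then |ME| = |E − M| = 57.5.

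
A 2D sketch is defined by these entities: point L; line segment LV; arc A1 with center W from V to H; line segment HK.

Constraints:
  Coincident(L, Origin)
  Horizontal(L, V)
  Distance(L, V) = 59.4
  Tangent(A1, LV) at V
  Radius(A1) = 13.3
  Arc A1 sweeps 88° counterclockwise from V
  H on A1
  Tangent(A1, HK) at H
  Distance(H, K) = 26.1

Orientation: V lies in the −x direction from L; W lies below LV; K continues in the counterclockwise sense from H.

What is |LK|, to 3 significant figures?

83.3

L is at the origin; L and V share the same y with |LV| = 59.4 and V on the −x side, so V = (-59.4, 0.00). Tangency of A1 to LV means the radius WV is perpendicular to LV, so W = V + (0, -13.3) = (-59.4, -13.3). On A1, V sits at bearing 90° from W; an 88° counterclockwise sweep puts H at bearing 178°, so H = W + 13.3·(cos 178°, sin 178°) = (-72.7, -12.8). The tangent condition forces WH to be normal to HK, so HK runs along (−sin 178°, cos 178°); with |HK| = 26.1, K = (-73.6, -38.9). Then |LK| = |K − L| = 83.3.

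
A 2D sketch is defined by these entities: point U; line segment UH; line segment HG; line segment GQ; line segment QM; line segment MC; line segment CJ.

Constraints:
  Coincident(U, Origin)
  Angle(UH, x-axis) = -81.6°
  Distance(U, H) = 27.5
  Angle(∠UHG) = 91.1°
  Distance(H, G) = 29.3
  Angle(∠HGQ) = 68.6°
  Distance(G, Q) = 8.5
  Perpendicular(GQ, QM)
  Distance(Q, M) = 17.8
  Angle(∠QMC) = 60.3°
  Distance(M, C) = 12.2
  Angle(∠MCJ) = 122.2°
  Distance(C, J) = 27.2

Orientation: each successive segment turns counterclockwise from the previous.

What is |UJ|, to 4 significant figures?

51.78

U is at the origin; UH runs at -81.6° with length 27.5, so H = (4.017, -27.20). ∠UHG = 91.1° gives HG at 7.300° from the x-axis; with |HG| = 29.3, G = (33.08, -23.48). ∠HGQ = 68.6° gives GQ at 118.7° from the x-axis; with |GQ| = 8.5, Q = (29.00, -16.03). GQ is perpendicular to QM, so QM runs at -151.3°; with |QM| = 17.8, M = (13.38, -24.57). ∠QMC = 60.3° gives MC at -31.60° from the x-axis; with |MC| = 12.2, C = (23.78, -30.97). ∠MCJ = 122.2° gives CJ at 26.20° from the x-axis; with |CJ| = 27.2, J = (48.18, -18.96). Then |UJ| = |J − U| = 51.78.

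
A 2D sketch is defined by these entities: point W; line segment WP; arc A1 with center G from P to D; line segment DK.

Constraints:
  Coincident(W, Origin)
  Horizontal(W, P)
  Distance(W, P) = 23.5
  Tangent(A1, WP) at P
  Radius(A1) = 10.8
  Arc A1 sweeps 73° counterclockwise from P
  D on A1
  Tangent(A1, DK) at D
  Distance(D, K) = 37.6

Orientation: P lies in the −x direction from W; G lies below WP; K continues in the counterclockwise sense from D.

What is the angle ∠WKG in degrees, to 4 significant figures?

12.77°

On A1, P sits at bearing 90° from G; a 73° counterclockwise sweep puts D at bearing 163°, so D = G + 10.8·(cos 163°, sin 163°) = (-33.83, -7.642). Tangency of A1 to DK means the radius GD is perpendicular to DK, so DK runs along (−sin 163°, cos 163°); with |DK| = 37.6, K = (-44.82, -43.60). Then cos ∠WKG = KW·KG / (|KW||KG|), giving 12.77°.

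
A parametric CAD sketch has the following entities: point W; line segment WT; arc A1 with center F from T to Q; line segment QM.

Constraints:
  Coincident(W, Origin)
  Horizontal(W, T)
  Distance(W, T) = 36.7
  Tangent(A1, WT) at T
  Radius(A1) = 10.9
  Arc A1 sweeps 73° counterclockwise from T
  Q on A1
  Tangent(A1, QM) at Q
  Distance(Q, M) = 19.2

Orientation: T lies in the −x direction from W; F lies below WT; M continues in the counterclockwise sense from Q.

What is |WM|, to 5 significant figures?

58.831

On A1, T sits at bearing 90° from F; a 73° counterclockwise sweep puts Q at bearing 163°, so Q = F + 10.9·(cos 163°, sin 163°) = (-47.124, -7.7131). A1 meets QM tangentially, so FQ is at right angles to QM, so QM runs along (−sin 163°, cos 163°); with |QM| = 19.2, M = (-52.737, -26.074). Then |WM| = |M − W| = 58.831.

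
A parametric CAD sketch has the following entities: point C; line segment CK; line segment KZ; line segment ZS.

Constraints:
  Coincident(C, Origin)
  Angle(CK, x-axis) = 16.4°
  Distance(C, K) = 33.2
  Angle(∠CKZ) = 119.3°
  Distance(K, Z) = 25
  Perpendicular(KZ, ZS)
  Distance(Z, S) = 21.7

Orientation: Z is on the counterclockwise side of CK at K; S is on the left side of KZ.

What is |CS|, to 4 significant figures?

41.88

∠CKZ = 119.3°, so KZ runs at 16.4° + (180° − 119.3°) = 77.10° from the x-axis; with |KZ| = 25.0, Z = K + 25.0·(cos 77.10°, sin 77.10°) = (37.43, 33.74). KZ is perpendicular to ZS; with |ZS| = 21.7 on the left of KZ, S = Z + 21.7·(-0.9748, 0.2233) = (16.28, 38.59). Then |CS| = |S − C| = 41.88.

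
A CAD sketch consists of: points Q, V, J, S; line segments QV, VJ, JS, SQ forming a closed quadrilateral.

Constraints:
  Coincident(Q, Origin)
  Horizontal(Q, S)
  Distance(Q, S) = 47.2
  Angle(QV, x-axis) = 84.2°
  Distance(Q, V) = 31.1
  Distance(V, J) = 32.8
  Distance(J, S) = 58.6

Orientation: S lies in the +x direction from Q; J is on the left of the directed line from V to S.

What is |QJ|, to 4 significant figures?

60.41

Checks: |VJ| = 32.80 ✓; |JS| = 58.60 ✓.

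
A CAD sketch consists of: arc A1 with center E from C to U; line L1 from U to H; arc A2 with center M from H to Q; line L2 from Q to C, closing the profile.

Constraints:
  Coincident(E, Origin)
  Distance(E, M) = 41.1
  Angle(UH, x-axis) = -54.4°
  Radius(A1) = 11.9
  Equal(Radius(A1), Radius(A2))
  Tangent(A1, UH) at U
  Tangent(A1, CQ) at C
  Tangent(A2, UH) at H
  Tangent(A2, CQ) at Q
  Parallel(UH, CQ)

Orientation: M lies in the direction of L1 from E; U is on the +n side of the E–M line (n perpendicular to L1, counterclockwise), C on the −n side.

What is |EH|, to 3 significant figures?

42.8

Tangency of A1 to both parallel lines with radius 11.9 puts U and C at E ± 11.9·n: U = (9.68, 6.93), C = (-9.68, -6.93). Equal radii place H and Q the same way about M: H = M + 11.9·n = (33.6, -26.5), Q = M − 11.9·n = (14.2, -40.3). Then |EH| = |H − E| = 42.8.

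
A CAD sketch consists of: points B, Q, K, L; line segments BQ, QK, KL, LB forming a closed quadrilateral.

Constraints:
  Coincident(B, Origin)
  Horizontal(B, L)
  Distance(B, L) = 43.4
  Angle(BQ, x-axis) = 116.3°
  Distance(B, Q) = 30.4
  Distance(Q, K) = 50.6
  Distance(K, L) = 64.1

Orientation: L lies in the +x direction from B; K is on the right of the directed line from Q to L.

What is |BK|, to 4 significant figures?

28.42

B is at the origin; B and L share the same y with |BL| = 43.4 and L in +x, so L = (43.4, 0). BQ runs at 116.3° with |BQ| = 30.4, so Q = (-13.47, 27.25). K is determined by |QK| = 50.6 and |KL| = 64.1 together: it lies at the intersection of circle(Q, 50.6) and circle(L, 64.1). With |QL| = 63.06, the foot of the radical line on QL is 19.25 from Q and the perpendicular offset is √(50.6² − 19.25²) = 46.79. Taking the right-of-QL solution: K = (-16.33, -23.27).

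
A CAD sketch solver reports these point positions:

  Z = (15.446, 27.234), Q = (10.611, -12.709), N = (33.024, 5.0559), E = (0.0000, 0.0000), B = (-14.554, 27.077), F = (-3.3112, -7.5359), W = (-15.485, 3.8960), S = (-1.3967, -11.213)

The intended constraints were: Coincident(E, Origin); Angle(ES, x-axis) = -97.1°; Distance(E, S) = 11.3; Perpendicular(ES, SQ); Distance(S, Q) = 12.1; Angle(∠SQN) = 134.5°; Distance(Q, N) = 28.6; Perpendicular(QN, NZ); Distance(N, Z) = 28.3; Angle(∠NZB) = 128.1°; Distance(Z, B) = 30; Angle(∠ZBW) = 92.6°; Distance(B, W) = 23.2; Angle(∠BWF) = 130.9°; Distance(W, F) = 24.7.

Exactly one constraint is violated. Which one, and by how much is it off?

Distance(W, F) = 24.7 — off by 8.00.

E = (0.00, 0.00) ✓; ES at -97.10° ✓; |ES| = 11.30 ✓; ∠(ES, SQ) = 90.00° ✓; |SQ| = 12.10 ✓; ∠SQN = 134.5° ✓; |QN| = 28.60 ✓; ∠(QN, NZ) = 90.00° ✓; |NZ| = 28.30 ✓; ∠NZB = 128.1° ✓; |ZB| = 30.00 ✓; ∠ZBW = 92.60° ✓; |BW| = 23.20 ✓; ∠BWF = 130.9° ✓; |WF| = 16.70 ✗.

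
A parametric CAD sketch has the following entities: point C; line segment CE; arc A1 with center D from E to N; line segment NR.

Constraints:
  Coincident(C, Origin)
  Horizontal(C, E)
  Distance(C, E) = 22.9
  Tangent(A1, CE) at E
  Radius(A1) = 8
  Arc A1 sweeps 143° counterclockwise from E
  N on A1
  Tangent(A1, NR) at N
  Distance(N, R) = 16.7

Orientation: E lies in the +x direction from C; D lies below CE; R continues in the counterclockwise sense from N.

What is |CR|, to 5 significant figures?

39.808

C is at the origin; CE is horizontal with |CE| = 22.9 and E on the +x side, so E = (22.900, 0.0000). Since A1 is tangent to CE there, DE ⟂ CE, so D = E + (0, -8) = (22.900, -8.0000). On A1, E sits at bearing 90° from D; a 143° counterclockwise sweep puts N at bearing 233°, so N = D + 8.0·(cos 233°, sin 233°) = (18.085, -14.389). A1 meets NR tangentially, so DN is at right angles to NR, so NR runs along (−sin 233°, cos 233°); with |NR| = 16.7, R = (31.423, -24.439). Then |CR| = |R − C| = 39.808.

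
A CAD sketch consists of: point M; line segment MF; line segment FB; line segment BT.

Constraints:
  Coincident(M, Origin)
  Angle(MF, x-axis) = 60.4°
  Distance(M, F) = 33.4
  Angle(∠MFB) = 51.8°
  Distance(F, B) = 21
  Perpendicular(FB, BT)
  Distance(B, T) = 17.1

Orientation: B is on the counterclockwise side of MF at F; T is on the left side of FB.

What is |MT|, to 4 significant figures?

9.154

∠MFB = 51.8°, so FB runs at 60.4° + (180° − 51.8°) = 188.6° from the x-axis; with |FB| = 21.0, B = F + 21.0·(cos 188.6°, sin 188.6°) = (-4.266, 25.90). FB ⟂ BT; with |BT| = 17.1 on the left of FB, T = B + 17.1·(0.1495, -0.9888) = (-1.709, 8.993). Then |MT| = |T − M| = 9.154.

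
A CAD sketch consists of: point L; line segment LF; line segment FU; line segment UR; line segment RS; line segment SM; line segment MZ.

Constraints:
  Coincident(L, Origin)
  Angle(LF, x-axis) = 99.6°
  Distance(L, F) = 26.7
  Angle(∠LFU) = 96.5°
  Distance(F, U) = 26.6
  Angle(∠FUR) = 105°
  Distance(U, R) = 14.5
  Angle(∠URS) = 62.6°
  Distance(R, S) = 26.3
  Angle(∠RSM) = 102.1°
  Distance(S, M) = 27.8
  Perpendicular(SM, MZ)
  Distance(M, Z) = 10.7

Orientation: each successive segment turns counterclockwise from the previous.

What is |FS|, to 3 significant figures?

9.57

∠FUR = 105.0° gives UR at -102° from the x-axis; with |UR| = 14.5, R = (-34.0, 10.7). ∠URS = 62.6° gives RS at 15.5° from the x-axis; with |RS| = 26.3, S = (-8.66, 17.7). Then |FS| = |S − F| = 9.57.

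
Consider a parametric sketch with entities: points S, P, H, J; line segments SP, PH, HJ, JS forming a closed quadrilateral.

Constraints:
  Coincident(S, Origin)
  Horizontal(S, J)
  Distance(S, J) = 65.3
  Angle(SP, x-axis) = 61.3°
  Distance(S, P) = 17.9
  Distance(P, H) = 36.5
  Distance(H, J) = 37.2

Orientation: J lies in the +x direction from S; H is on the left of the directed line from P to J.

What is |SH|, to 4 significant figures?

51.61

S is at the origin; SJ is horizontal with |SJ| = 65.3 and J in +x, so J = (65.3, 0). SP runs at 61.3° with |SP| = 17.9, so P = (8.596, 15.70). H is determined by |PH| = 36.5 and |HJ| = 37.2 together: it lies at the intersection of circle(P, 36.5) and circle(J, 37.2). With |PJ| = 58.84, the foot of the radical line on PJ is 28.98 from P and the perpendicular offset is √(36.5² − 28.98²) = 22.19. Taking the left-of-PJ solution: H = (42.45, 29.35).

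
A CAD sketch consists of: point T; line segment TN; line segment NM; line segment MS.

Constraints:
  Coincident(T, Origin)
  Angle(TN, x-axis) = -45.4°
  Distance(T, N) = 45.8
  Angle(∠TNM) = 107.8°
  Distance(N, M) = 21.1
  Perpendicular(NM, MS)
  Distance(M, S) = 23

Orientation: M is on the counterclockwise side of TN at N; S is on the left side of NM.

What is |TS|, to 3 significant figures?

40.7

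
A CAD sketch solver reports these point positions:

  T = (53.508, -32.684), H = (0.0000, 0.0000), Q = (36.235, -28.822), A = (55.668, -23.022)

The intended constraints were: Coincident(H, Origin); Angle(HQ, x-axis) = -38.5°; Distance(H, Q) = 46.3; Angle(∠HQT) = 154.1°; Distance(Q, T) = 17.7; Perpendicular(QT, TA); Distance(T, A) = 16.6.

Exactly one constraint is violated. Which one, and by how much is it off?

Distance(T, A) = 16.6 — off by 6.70.

H = (0.00, 0.00) ✓; HQ at -38.50° ✓; |HQ| = 46.30 ✓; ∠HQT = 154.1° ✓; |QT| = 17.70 ✓; ∠(QT, TA) = 90.00° ✓; |TA| = 9.900 ✗.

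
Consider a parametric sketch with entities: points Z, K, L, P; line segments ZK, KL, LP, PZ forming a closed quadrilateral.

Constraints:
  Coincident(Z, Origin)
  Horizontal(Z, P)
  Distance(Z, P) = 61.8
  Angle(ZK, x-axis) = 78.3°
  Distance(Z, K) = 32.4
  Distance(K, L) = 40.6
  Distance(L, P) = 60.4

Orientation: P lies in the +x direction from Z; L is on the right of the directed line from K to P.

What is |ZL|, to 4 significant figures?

8.850

Checks: |KL| = 40.60 ✓; |LP| = 60.40 ✓.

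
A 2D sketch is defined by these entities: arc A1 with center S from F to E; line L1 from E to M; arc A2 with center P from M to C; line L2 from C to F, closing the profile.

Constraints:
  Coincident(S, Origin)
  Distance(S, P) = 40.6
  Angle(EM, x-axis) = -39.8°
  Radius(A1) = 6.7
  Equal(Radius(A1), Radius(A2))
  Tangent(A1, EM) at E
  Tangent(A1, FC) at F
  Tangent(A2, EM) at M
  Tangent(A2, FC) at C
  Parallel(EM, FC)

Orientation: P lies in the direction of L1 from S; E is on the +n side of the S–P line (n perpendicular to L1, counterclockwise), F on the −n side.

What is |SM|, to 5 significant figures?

41.149

Tangency of A1 to both parallel lines with radius 6.7 puts E and F at S ± 6.7·n: E = (4.2887, 5.1475), F = (-4.2887, -5.1475). Equal radii place M and C the same way about P: M = P + 6.7·n = (35.481, -20.841), C = P − 6.7·n = (26.904, -31.136). Then |SM| = |M − S| = 41.149.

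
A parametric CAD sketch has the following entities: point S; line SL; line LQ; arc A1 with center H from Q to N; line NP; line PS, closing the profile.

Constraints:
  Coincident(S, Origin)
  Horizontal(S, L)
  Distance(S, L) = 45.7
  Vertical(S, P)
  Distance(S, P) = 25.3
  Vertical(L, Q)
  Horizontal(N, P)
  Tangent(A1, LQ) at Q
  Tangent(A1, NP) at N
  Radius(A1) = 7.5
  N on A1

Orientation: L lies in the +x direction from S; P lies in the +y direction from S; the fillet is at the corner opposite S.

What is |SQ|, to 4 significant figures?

49.04

S is at the origin; S and L share the same y with |SL| = 45.7 and L on the +x side, so L = (45.70, 0.000). S and P share the same x with |SP| = 25.3 and P on the +y side, so P = (0.000, 25.30). The virtual corner opposite S is at (45.70, 25.30). The tangent condition forces HQ to be normal to LQ and tangency of A1 to NP means the radius HN is perpendicular to NP, with radius 7.5, so the center H sits 7.5 in from both sides at H = (38.20, 17.80). That places the tangent points at Q = (45.70, 17.80) on LQ and N = (38.20, 25.30) on NP. Then |SQ| = |Q − S| = 49.04.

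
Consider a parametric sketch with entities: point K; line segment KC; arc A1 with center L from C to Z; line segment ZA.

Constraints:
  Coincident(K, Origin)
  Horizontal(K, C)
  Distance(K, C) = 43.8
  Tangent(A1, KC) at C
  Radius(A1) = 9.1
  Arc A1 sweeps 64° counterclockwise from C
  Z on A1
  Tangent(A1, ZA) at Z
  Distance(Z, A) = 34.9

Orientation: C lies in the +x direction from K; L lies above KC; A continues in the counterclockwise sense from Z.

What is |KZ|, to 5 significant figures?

52.230

K is at the origin; KC is horizontal with |KC| = 43.8 and C on the +x side, so C = (43.800, 0.0000). The tangent condition forces LC to be normal to KC, so L = C + (0, 9.1) = (43.800, 9.1000). On A1, C sits at bearing -90° from L; a 64° counterclockwise sweep puts Z at bearing -26°, so Z = L + 9.1·(cos -26°, sin -26°) = (51.979, 5.1108). Then |KZ| = |Z − K| = 52.230.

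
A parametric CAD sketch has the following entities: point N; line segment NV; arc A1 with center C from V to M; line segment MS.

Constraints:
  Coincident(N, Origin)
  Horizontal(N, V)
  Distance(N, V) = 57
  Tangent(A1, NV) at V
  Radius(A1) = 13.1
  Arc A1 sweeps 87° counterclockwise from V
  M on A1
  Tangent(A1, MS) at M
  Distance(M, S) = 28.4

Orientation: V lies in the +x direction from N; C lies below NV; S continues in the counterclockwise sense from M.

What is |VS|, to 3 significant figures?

43.3

On A1, V sits at bearing 90° from C; an 87° counterclockwise sweep puts M at bearing 177°, so M = C + 13.1·(cos 177°, sin 177°) = (43.9, -12.4). Since A1 is tangent to MS there, CM ⟂ MS, so MS runs along (−sin 177°, cos 177°); with |MS| = 28.4, S = (42.4, -40.8). Then |VS| = |S − V| = 43.3.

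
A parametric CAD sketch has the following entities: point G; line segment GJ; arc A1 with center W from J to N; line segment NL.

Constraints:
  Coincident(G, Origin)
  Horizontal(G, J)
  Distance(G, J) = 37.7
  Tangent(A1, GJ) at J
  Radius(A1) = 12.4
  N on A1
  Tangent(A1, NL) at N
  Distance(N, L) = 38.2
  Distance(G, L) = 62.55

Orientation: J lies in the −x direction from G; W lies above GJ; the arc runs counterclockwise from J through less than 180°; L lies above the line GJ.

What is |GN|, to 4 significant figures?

29.77

Checks: |WN| = 12.40 ✓; ∠(WN, NL) = 90.00° ✓; |NL| = 38.20 ✓; |GL| = 62.55 ✓.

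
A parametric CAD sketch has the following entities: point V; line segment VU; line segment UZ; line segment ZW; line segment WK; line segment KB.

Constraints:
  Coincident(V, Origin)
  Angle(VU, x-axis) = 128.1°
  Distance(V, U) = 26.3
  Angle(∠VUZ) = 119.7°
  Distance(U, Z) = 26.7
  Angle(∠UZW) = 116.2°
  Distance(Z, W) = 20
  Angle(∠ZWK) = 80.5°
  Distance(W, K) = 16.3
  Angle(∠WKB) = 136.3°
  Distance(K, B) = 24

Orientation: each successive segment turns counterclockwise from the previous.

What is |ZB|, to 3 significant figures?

30.5

V is at the origin; VU runs at 128.1° with length 26.3, so U = (-16.2, 20.7). ∠VUZ = 119.7° gives UZ at -172° from the x-axis; with |UZ| = 26.7, Z = (-42.6, 16.8). ∠UZW = 116.2° gives ZW at -108° from the x-axis; with |ZW| = 20.0, W = (-48.8, -2.25). ∠ZWK = 80.5° gives WK at -8.30° from the x-axis; with |WK| = 16.3, K = (-32.6, -4.60). ∠WKB = 136.3° gives KB at 35.4° from the x-axis; with |KB| = 24.0, B = (-13.1, 9.30). Then |ZB| = |B − Z| = 30.5.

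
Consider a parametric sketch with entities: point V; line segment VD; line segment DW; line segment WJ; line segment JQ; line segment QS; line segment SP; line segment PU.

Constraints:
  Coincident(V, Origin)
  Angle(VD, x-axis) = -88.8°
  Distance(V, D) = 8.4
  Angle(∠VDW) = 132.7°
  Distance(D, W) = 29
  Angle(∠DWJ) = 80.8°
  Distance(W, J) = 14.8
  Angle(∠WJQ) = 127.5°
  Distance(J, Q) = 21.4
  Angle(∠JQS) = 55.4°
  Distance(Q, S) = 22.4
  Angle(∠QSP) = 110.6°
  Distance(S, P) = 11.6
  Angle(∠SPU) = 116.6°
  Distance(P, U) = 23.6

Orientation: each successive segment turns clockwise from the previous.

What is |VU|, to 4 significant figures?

44.11

V is at the origin; VD runs at -88.8° with length 8.4, so D = (0.1759, -8.398). ∠VDW = 132.7° gives DW at -136.1° from the x-axis; with |DW| = 29.0, W = (-20.72, -28.51). ∠DWJ = 80.8° gives WJ at 124.7° from the x-axis; with |WJ| = 14.8, J = (-29.15, -16.34). ∠WJQ = 127.5° gives JQ at 72.20° from the x-axis; with |JQ| = 21.4, Q = (-22.60, 4.036). ∠JQS = 55.4° gives QS at -52.40° from the x-axis; with |QS| = 22.4, S = (-8.936, -13.71). ∠QSP = 110.6° gives SP at -121.8° from the x-axis; with |SP| = 11.6, P = (-15.05, -23.57). ∠SPU = 116.6° gives PU at 174.8° from the x-axis; with |PU| = 23.6, U = (-38.55, -21.43). Then |VU| = |U − V| = 44.11.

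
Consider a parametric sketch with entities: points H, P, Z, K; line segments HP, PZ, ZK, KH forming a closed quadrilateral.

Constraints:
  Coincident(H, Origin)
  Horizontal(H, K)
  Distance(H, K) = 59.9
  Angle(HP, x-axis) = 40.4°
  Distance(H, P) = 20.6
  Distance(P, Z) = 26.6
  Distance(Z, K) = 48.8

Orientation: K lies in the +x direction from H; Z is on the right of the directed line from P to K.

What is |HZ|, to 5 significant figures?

18.380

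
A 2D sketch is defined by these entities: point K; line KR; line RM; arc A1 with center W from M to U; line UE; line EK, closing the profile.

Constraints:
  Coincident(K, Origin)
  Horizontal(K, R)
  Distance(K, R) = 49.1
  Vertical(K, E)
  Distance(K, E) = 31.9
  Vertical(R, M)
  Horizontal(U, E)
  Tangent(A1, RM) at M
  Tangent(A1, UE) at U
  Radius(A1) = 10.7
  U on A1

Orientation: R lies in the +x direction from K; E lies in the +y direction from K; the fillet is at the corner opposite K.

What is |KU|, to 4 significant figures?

49.92

The virtual corner opposite K is at (49.10, 31.90). Tangency of A1 to RM means the radius WM is perpendicular to RM and tangency of A1 to UE means the radius WU is perpendicular to UE, with radius 10.7, so the center W sits 10.7 in from both sides at W = (38.40, 21.20). That places the tangent points at M = (49.10, 21.20) on RM and U = (38.40, 31.90) on UE. Then |KU| = |U − K| = 49.92.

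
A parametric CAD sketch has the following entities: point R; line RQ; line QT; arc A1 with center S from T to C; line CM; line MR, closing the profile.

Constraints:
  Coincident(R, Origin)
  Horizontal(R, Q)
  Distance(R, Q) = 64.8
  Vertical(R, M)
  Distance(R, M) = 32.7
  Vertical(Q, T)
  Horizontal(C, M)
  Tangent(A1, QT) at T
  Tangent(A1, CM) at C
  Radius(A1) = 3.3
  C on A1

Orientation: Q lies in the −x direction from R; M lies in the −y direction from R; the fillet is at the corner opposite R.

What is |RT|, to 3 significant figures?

71.2

R is at the origin; R and Q share the same y with |RQ| = 64.8 and Q on the −x side, so Q = (-64.8, 0.00). R and M share the same x with |RM| = 32.7 and M on the −y side, so M = (0.00, -32.7). The virtual corner opposite R is at (-64.8, -32.7). The tangent condition forces ST to be normal to QT and A1 meets CM tangentially, so SC is at right angles to CM, with radius 3.3, so the center S sits 3.3 in from both sides at S = (-61.5, -29.4). That places the tangent points at T = (-64.8, -29.4) on QT and C = (-61.5, -32.7) on CM. Then |RT| = |T − R| = 71.2.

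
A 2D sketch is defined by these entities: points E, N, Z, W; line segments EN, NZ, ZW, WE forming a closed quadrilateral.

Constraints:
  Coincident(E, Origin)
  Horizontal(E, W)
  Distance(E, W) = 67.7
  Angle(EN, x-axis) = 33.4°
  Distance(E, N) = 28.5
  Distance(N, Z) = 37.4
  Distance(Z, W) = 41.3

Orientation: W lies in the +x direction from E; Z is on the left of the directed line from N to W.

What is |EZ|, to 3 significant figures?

65.8

Checks: |NZ| = 37.40 ✓; |ZW| = 41.30 ✓.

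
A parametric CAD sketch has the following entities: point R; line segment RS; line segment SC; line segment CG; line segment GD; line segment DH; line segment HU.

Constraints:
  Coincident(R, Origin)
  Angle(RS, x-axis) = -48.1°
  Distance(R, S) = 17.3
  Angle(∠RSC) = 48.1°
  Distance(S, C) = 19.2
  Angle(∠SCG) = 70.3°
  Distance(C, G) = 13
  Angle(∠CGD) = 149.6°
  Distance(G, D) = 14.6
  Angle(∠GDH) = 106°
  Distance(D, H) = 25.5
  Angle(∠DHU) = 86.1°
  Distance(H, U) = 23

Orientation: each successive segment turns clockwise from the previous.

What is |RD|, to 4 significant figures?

11.80

∠SCG = 70.3° gives CG at 70.30° from the x-axis; with |CG| = 13.0, G = (-3.264, -0.6375). ∠CGD = 149.6° gives GD at 39.90° from the x-axis; with |GD| = 14.6, D = (7.936, 8.728). Then |RD| = |D − R| = 11.80.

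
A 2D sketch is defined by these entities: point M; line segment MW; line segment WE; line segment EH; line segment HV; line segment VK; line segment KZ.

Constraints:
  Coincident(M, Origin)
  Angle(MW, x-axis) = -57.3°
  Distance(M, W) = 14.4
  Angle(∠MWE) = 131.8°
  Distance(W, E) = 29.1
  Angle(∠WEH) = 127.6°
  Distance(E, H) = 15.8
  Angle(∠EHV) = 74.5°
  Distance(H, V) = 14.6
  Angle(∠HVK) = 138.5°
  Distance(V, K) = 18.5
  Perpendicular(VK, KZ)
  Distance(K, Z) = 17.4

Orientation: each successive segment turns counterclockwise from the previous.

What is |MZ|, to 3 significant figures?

27.7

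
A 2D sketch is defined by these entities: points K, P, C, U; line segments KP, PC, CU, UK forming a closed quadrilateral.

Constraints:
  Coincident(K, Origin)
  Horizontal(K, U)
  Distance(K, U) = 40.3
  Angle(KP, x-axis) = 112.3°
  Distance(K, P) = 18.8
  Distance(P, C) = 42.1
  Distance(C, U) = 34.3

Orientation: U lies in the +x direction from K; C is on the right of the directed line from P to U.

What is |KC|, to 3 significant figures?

23.4

K is at the origin; KU is horizontal with |KU| = 40.3 and U in +x, so U = (40.3, 0). KP runs at 112.3° with |KP| = 18.8, so P = (-7.13, 17.4). C is determined by |PC| = 42.1 and |CU| = 34.3 together: it lies at the intersection of circle(P, 42.1) and circle(U, 34.3). With |PU| = 50.5, the foot of the radical line on PU is 31.2 from P and the perpendicular offset is √(42.1² − 31.2²) = 28.3. Taking the right-of-PU solution: C = (12.4, -19.9).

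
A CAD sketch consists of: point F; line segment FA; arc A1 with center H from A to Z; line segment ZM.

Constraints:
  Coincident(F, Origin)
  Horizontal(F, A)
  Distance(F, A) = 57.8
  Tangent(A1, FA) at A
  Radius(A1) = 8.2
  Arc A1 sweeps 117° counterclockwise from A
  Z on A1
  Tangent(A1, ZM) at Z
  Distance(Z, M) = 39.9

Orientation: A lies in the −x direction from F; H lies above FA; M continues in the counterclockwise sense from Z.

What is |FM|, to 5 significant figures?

83.432

F is at the origin; FA is horizontal with |FA| = 57.8 and A on the −x side, so A = (-57.800, 0.0000). Tangency of A1 to FA means the radius HA is perpendicular to FA, so H = A + (0, 8.2) = (-57.800, 8.2000). On A1, A sits at bearing -90° from H; a 117° counterclockwise sweep puts Z at bearing 27°, so Z = H + 8.2·(cos 27°, sin 27°) = (-50.494, 11.923). The tangent condition forces HZ to be normal to ZM, so ZM runs along (−sin 27°, cos 27°); with |ZM| = 39.9, M = (-68.608, 47.474). Then |FM| = |M − F| = 83.432.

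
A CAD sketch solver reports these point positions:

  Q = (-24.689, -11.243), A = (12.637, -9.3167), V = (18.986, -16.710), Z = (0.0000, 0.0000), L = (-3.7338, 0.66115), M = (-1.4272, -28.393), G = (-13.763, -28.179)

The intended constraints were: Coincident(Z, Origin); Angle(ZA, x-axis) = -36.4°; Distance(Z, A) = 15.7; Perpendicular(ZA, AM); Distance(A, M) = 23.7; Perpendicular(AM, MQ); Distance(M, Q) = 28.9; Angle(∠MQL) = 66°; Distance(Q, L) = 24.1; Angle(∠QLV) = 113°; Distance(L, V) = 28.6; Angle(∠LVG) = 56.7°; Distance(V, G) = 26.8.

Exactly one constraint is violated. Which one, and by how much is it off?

Distance(V, G) = 26.8 — off by 7.90.

Z = (0.00, 0.00) ✓; ZA at -36.40° ✓; |ZA| = 15.70 ✓; ∠(ZA, AM) = 90.00° ✓; |AM| = 23.70 ✓; ∠(AM, MQ) = 90.00° ✓; |MQ| = 28.90 ✓; ∠MQL = 66.00° ✓; |QL| = 24.10 ✓; ∠QLV = 113.0° ✓; |LV| = 28.60 ✓; ∠LVG = 56.70° ✓; |VG| = 34.70 ✗.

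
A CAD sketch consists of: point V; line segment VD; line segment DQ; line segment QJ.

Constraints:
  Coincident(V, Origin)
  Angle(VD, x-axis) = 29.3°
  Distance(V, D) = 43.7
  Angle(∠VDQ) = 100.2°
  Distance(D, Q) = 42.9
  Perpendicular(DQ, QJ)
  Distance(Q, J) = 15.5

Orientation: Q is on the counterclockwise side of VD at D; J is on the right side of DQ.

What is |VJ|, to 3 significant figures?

77.4

V is at the origin; VD runs at 29.3° with length 43.7, so D = 43.7·(cos 29.3°, sin 29.3°) = (38.1, 21.4). ∠VDQ = 100.2°, so DQ runs at 29.3° + (180° − 100.2°) = 109° from the x-axis; with |DQ| = 42.9, Q = D + 42.9·(cos 109°, sin 109°) = (24.1, 61.9). DQ is perpendicular to QJ; with |QJ| = 15.5 on the right of DQ, J = Q + 15.5·(0.945, 0.327) = (38.7, 67.0). Then |VJ| = |J − V| = 77.4.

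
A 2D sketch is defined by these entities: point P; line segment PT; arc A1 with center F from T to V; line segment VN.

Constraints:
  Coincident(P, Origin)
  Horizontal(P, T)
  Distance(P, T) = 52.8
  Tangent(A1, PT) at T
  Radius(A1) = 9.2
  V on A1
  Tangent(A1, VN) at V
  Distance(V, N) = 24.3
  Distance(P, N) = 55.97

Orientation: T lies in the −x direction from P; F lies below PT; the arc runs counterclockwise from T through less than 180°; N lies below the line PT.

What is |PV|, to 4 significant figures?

61.78

P is at the origin; P and T share the same y with |PT| = 52.8 and T on the −x side, so T = (-52.80, 0.000). Tangency of A1 to PT means the radius FT is perpendicular to PT, so F = T + (0, -9.2) = (-52.80, -9.200). Since FV ⟂ VN (tangency), |FN| = √(9.2² + 24.3²) = 25.98 regardless of where V sits on A1. So N lies on both circle(P, 55.97) and circle(F, 25.98); the below-PT intersection is N = (-44.58, -33.85). V is the foot of the tangent from N: V = (-59.93, -15.01).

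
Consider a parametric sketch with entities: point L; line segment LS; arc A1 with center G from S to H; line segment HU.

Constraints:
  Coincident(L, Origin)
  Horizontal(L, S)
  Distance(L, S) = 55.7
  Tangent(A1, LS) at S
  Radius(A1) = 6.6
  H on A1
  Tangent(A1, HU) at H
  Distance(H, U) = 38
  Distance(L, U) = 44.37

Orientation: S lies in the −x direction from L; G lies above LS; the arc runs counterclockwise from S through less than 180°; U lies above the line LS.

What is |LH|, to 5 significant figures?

50.368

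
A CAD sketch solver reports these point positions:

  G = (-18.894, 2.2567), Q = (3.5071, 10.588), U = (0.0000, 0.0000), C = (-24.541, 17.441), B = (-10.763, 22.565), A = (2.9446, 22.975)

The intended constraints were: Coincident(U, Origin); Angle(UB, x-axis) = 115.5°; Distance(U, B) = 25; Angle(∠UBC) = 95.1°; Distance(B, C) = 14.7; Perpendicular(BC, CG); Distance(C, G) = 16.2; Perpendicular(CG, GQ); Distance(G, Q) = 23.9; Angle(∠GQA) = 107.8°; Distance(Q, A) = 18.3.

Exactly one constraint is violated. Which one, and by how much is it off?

Distance(Q, A) = 18.3 — off by 5.90.

U = (0.00, 0.00) ✓; UB at 115.5° ✓; |UB| = 25.00 ✓; ∠UBC = 95.10° ✓; |BC| = 14.70 ✓; ∠(BC, CG) = 90.00° ✓; |CG| = 16.20 ✓; ∠(CG, GQ) = 90.00° ✓; |GQ| = 23.90 ✓; ∠GQA = 107.8° ✓; |QA| = 12.40 ✗.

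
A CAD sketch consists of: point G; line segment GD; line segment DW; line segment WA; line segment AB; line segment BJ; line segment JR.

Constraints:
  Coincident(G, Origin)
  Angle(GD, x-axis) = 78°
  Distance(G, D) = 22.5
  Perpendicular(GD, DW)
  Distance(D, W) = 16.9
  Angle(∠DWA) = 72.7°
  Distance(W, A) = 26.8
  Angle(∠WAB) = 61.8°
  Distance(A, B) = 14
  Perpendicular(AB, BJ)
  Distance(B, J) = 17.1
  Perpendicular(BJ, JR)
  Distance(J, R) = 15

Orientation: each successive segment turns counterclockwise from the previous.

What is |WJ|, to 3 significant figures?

6.65

∠WAB = 61.8° gives AB at 33.5° from the x-axis; with |AB| = 14.0, B = (2.30, 6.56). AB ⟂ BJ, so BJ runs at 124°; with |BJ| = 17.1, J = (-7.14, 20.8). Then |WJ| = |J − W| = 6.65.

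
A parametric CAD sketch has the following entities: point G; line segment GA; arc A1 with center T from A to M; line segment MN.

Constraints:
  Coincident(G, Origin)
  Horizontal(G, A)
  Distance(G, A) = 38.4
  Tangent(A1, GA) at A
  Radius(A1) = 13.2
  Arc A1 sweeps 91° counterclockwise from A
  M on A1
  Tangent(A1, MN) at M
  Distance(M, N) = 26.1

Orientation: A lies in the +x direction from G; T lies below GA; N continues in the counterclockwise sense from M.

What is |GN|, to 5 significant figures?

47.124

G is at the origin; G and A share the same y with |GA| = 38.4 and A on the +x side, so A = (38.400, 0.0000). A1 meets GA tangentially, so TA is at right angles to GA, so T = A + (0, -13.2) = (38.400, -13.200). On A1, A sits at bearing 90° from T; a 91° counterclockwise sweep puts M at bearing 181°, so M = T + 13.2·(cos 181°, sin 181°) = (25.202, -13.430). Tangency of A1 to MN means the radius TM is perpendicular to MN, so MN runs along (−sin 181°, cos 181°); with |MN| = 26.1, N = (25.658, -39.526). Then |GN| = |N − G| = 47.124.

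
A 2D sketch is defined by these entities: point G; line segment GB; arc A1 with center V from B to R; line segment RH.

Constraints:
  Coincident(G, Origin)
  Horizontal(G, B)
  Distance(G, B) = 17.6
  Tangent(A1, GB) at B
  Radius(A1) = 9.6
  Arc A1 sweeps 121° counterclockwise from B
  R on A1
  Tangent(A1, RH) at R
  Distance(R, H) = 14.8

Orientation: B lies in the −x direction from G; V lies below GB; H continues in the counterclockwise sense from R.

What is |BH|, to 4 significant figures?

27.24

G is at the origin; G and B share the same y with |GB| = 17.6 and B on the −x side, so B = (-17.60, 0.000). A1 meets GB tangentially, so VB is at right angles to GB, so V = B + (0, -9.6) = (-17.60, -9.600). On A1, B sits at bearing 90° from V; a 121° counterclockwise sweep puts R at bearing 211°, so R = V + 9.6·(cos 211°, sin 211°) = (-25.83, -14.54). Since A1 is tangent to RH there, VR ⟂ RH, so RH runs along (−sin 211°, cos 211°); with |RH| = 14.8, H = (-18.21, -27.23). Then |BH| = |H − B| = 27.24.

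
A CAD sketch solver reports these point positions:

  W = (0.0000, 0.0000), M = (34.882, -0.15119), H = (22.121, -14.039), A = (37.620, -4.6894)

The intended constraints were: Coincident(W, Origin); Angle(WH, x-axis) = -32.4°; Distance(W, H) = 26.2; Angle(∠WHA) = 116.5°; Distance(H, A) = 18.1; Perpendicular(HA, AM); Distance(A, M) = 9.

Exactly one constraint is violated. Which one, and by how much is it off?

Distance(A, M) = 9 — off by 3.70.

W = (0.00, 0.00) ✓; WH at -32.40° ✓; |WH| = 26.20 ✓; ∠WHA = 116.5° ✓; |HA| = 18.10 ✓; ∠(HA, AM) = 90.00° ✓; |AM| = 5.300 ✗.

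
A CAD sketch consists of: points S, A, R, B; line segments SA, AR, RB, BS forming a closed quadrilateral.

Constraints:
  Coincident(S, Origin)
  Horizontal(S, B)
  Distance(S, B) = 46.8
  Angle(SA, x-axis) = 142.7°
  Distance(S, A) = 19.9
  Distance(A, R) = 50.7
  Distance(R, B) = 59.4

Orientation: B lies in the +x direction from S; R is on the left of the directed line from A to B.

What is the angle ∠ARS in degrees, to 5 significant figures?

21.731°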